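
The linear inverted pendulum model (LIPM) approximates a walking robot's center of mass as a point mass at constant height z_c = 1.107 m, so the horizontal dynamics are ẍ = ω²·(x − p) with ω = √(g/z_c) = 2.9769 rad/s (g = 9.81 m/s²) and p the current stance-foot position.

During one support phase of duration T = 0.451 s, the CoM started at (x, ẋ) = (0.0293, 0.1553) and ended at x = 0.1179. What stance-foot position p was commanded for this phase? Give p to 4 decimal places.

p = 0.0336

ωT = 2.9769·0.451 = 1.342582; cosh(ωT) = 2.045044, sinh(ωT) = 1.783873
x(T) = p + (x₀−p)·cosh(ωT) + (ẋ₀/ω)·sinh(ωT) ⇒ p·(1 − cosh) = x(T) − x₀·cosh − (ẋ₀/ω)·sinh
numerator   = 0.1179 − (0.0293)·2.045044 − (0.1553/2.9769)·1.783873 = -0.035082
denominator = 1 − 2.045044 = -1.045044
p = -0.035082 / -1.045044 = 0.0336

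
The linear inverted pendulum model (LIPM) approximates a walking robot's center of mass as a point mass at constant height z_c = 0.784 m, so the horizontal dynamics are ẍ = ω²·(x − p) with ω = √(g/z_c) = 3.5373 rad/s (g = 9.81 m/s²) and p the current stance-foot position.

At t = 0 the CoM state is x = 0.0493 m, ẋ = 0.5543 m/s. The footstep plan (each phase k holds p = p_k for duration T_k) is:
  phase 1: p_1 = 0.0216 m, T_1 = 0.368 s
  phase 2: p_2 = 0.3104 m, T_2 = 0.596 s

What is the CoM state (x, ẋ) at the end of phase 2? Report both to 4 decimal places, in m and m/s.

x = 1.8921, ẋ = 5.7343

phase 1: p=0.0216, T=0.368, ωT=1.301726, cosh=1.973849, sinh=1.701788; start (x,ẋ)=(0.049300, 0.554300) → end (x,ẋ)=(0.342948, 1.260851)
phase 2: p=0.3104, T=0.596, ωT=2.108231, cosh=4.177557, sinh=4.056104; start (x,ẋ)=(0.342948, 1.260851) → end (x,ẋ)=(1.892148, 5.734268)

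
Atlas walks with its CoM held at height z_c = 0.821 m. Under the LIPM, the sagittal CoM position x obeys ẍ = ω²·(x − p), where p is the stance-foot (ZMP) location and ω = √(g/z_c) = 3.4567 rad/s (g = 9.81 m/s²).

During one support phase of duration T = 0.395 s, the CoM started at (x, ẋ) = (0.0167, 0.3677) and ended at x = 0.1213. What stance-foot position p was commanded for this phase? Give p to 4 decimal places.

ωT = 3.4567·0.395 = 1.365397; cosh(ωT) = 2.086278, sinh(ωT) = 1.830998
x(T) = p + (x₀−p)·cosh(ωT) + (ẋ₀/ω)·sinh(ωT) ⇒ p·(1 − cosh) = x(T) − x₀·cosh − (ẋ₀/ω)·sinh
numerator   = 0.1213 − (0.0167)·2.086278 − (0.3677/3.4567)·1.830998 = -0.108310
denominator = 1 − 2.086278 = -1.086278
p = -0.108310 / -1.086278 = 0.0997

p = 0.0997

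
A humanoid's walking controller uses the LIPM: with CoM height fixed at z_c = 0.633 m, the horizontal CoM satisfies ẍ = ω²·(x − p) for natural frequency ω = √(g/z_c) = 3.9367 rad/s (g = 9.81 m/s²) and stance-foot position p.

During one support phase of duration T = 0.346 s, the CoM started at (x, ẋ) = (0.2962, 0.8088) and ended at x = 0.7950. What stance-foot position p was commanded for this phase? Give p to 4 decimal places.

ωT = 3.9367·0.346 = 1.362098; cosh(ωT) = 2.080250, sinh(ωT) = 1.824127
x(T) = p + (x₀−p)·cosh(ωT) + (ẋ₀/ω)·sinh(ωT) ⇒ p·(1 − cosh) = x(T) − x₀·cosh − (ẋ₀/ω)·sinh
numerator   = 0.7950 − (0.2962)·2.080250 − (0.8088/3.9367)·1.824127 = -0.195939
denominator = 1 − 2.080250 = -1.080250
p = -0.195939 / -1.080250 = 0.1814

p = 0.1814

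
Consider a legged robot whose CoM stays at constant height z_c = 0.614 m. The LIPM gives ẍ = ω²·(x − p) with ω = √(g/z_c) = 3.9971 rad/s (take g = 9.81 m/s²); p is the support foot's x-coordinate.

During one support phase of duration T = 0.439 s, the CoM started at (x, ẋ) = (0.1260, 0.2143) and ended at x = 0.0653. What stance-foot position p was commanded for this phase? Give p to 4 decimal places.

p = 0.2327

ωT = 3.9971·0.439 = 1.754727; cosh(ωT) = 2.977411, sinh(ωT) = 2.804457
x(T) = p + (x₀−p)·cosh(ωT) + (ẋ₀/ω)·sinh(ωT) ⇒ p·(1 − cosh) = x(T) − x₀·cosh − (ẋ₀/ω)·sinh
numerator   = 0.0653 − (0.1260)·2.977411 − (0.2143/3.9971)·2.804457 = -0.460212
denominator = 1 − 2.977411 = -1.977411
p = -0.460212 / -1.977411 = 0.2327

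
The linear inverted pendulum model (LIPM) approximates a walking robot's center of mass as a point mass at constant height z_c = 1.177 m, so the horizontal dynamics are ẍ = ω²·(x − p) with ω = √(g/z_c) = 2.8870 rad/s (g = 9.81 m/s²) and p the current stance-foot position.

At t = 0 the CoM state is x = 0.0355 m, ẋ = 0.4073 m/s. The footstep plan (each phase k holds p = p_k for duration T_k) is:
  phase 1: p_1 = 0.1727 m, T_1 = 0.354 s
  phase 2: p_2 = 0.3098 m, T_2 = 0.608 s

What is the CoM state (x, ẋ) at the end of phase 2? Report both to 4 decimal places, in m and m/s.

x = -0.0761, ẋ = -0.9957

phase 1: p=0.1727, T=0.354, ωT=1.021998, cosh=1.569308, sinh=1.209433; start (x,ẋ)=(0.035500, 0.407300) → end (x,ẋ)=(0.128019, 0.160127)
phase 2: p=0.3098, T=0.608, ωT=1.755296, cosh=2.979008, sinh=2.806152; start (x,ẋ)=(0.128019, 0.160127) → end (x,ẋ)=(-0.076085, -0.995657)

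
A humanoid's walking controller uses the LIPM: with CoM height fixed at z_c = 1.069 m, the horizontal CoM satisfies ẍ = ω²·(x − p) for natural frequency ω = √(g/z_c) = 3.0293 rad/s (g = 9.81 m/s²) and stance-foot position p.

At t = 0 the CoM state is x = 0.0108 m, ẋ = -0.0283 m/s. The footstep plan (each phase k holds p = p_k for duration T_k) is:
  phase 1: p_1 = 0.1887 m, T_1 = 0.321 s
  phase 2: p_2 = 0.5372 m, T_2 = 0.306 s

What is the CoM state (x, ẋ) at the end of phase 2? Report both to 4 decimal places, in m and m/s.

phase 1: p=0.1887, T=0.321, ωT=0.972405, cosh=1.511235, sinh=1.133062; start (x,ẋ)=(0.010800, -0.028300) → end (x,ẋ)=(-0.090734, -0.653389)
phase 2: p=0.5372, T=0.306, ωT=0.926966, cosh=1.461292, sinh=1.065539; start (x,ẋ)=(-0.090734, -0.653389) → end (x,ẋ)=(-0.610220, -2.981661)

x = -0.6102, ẋ = -2.9817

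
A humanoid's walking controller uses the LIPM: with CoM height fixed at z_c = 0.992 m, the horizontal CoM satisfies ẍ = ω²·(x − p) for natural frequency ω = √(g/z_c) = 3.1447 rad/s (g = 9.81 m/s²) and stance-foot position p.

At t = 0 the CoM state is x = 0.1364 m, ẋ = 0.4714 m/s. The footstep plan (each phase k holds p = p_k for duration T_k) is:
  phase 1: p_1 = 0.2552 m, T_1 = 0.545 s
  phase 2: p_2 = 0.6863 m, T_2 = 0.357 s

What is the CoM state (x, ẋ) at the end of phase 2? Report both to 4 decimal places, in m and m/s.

phase 1: p=0.2552, T=0.545, ωT=1.713861, cosh=2.865261, sinh=2.685092; start (x,ẋ)=(0.136400, 0.471400) → end (x,ẋ)=(0.317310, 0.347559)
phase 2: p=0.6863, T=0.357, ωT=1.122658, cosh=1.699212, sinh=1.373799; start (x,ẋ)=(0.317310, 0.347559) → end (x,ẋ)=(0.211144, -1.003526)

x = 0.2111, ẋ = -1.0035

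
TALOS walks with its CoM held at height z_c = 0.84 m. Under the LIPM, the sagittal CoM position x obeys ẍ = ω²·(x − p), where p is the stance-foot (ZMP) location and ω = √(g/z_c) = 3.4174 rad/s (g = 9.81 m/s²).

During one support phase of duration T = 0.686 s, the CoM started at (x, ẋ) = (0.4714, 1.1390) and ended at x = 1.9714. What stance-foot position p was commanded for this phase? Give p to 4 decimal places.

p = 0.5234

ωT = 3.4174·0.686 = 2.344336; cosh(ωT) = 5.261131, sinh(ωT) = 5.165220
x(T) = p + (x₀−p)·cosh(ωT) + (ẋ₀/ω)·sinh(ωT) ⇒ p·(1 − cosh) = x(T) − x₀·cosh − (ẋ₀/ω)·sinh
numerator   = 1.9714 − (0.4714)·5.261131 − (1.1390/3.4174)·5.165220 = -2.230236
denominator = 1 − 5.261131 = -4.261131
p = -2.230236 / -4.261131 = 0.5234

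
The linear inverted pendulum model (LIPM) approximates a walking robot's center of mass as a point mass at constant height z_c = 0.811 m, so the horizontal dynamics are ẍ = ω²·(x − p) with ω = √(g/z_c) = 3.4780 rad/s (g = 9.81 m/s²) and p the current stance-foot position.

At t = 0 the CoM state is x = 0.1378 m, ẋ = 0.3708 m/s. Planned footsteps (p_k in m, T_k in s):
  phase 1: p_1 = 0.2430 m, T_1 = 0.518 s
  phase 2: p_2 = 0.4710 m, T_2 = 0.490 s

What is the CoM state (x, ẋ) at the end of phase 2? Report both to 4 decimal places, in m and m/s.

x = -0.1561, ẋ = -2.0145

phase 1: p=0.2430, T=0.518, ωT=1.801604, cosh=3.112196, sinh=2.947162; start (x,ẋ)=(0.137800, 0.370800) → end (x,ẋ)=(0.229803, 0.075678)
phase 2: p=0.4710, T=0.490, ωT=1.704220, cosh=2.839505, sinh=2.657591; start (x,ẋ)=(0.229803, 0.075678) → end (x,ẋ)=(-0.156054, -2.014522)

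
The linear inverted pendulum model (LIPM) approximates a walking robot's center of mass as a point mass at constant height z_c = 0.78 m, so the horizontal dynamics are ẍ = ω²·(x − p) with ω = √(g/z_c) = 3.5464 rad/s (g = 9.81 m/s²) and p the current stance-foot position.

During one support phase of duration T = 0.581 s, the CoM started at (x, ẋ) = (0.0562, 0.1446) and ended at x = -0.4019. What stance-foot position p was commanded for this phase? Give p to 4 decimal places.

ωT = 3.5464·0.581 = 2.060458; cosh(ωT) = 3.988481, sinh(ωT) = 3.861086
x(T) = p + (x₀−p)·cosh(ωT) + (ẋ₀/ω)·sinh(ωT) ⇒ p·(1 − cosh) = x(T) − x₀·cosh − (ẋ₀/ω)·sinh
numerator   = -0.4019 − (0.0562)·3.988481 − (0.1446/3.5464)·3.861086 = -0.783484
denominator = 1 − 3.988481 = -2.988481
p = -0.783484 / -2.988481 = 0.2622

p = 0.2622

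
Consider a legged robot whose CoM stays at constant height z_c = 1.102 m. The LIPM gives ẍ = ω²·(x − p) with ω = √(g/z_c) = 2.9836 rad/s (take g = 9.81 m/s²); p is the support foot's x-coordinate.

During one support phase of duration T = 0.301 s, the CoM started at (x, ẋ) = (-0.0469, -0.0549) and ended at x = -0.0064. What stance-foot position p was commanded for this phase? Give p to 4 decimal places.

ωT = 2.9836·0.301 = 0.898064; cosh(ωT) = 1.431101, sinh(ωT) = 1.023744
x(T) = p + (x₀−p)·cosh(ωT) + (ẋ₀/ω)·sinh(ωT) ⇒ p·(1 − cosh) = x(T) − x₀·cosh − (ẋ₀/ω)·sinh
numerator   = -0.0064 − (-0.0469)·1.431101 − (-0.0549/2.9836)·1.023744 = 0.079556
denominator = 1 − 1.431101 = -0.431101
p = 0.079556 / -0.431101 = -0.1845

p = -0.1845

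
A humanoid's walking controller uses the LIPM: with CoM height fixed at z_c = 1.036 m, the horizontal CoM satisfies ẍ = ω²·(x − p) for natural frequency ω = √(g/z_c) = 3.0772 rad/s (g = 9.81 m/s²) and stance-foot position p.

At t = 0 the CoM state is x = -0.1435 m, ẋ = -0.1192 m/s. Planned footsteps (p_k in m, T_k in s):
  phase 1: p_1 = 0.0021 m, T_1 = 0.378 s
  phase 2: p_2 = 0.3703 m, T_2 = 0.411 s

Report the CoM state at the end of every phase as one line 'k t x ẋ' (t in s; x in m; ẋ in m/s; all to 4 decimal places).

1 0.3780 -0.3095 -0.8562
2 0.7890 -1.3832 -5.0471

phase 1: p=0.0021, T=0.378, ωT=1.163182, cosh=1.756294, sinh=1.443804; start (x,ẋ)=(-0.143500, -0.119200) → end (x,ẋ)=(-0.309544, -0.856233)
phase 2: p=0.3703, T=0.411, ωT=1.264729, cosh=1.912225, sinh=1.629909; start (x,ẋ)=(-0.309544, -0.856233) → end (x,ẋ)=(-1.383238, -5.047107)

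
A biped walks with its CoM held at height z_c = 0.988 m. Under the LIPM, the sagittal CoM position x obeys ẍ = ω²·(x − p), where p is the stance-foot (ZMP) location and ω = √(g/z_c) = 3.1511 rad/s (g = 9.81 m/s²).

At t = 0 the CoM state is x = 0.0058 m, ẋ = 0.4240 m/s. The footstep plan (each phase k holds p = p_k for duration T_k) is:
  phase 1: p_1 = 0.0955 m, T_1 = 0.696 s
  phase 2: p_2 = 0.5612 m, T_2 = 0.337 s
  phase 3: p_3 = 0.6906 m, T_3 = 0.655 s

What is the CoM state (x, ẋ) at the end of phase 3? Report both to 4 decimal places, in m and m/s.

x = -0.5628, ẋ = -3.8299

phase 1: p=0.0955, T=0.696, ωT=2.193166, cosh=4.537553, sinh=4.425990; start (x,ẋ)=(0.005800, 0.424000) → end (x,ẋ)=(0.284026, 0.672900)
phase 2: p=0.5612, T=0.337, ωT=1.061921, cosh=1.618856, sinh=1.273065; start (x,ẋ)=(0.284026, 0.672900) → end (x,ẋ)=(0.384351, -0.022571)
phase 3: p=0.6906, T=0.655, ωT=2.063970, cosh=4.002067, sinh=3.875118; start (x,ẋ)=(0.384351, -0.022571) → end (x,ẋ)=(-0.562786, -3.829900)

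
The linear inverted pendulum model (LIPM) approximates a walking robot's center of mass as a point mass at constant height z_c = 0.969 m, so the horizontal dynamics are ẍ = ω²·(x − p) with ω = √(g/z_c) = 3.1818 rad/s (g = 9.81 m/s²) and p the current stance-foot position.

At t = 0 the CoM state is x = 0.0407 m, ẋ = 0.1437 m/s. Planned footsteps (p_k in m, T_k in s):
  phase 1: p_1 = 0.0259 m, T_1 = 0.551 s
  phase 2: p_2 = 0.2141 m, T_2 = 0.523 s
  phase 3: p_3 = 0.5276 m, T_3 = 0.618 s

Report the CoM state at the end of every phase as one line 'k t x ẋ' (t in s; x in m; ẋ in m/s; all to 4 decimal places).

phase 1: p=0.0259, T=0.551, ωT=1.753172, cosh=2.973054, sinh=2.799830; start (x,ẋ)=(0.040700, 0.143700) → end (x,ẋ)=(0.196350, 0.559074)
phase 2: p=0.2141, T=0.523, ωT=1.664081, cosh=2.735092, sinh=2.545728; start (x,ẋ)=(0.196350, 0.559074) → end (x,ẋ)=(0.612862, 1.385345)
phase 3: p=0.5276, T=0.618, ωT=1.966352, cosh=3.642267, sinh=3.502301; start (x,ẋ)=(0.612862, 1.385345) → end (x,ẋ)=(2.363038, 5.995928)

1 0.5510 0.1964 0.5591
2 1.0740 0.6129 1.3853
3 1.6920 2.3630 5.9959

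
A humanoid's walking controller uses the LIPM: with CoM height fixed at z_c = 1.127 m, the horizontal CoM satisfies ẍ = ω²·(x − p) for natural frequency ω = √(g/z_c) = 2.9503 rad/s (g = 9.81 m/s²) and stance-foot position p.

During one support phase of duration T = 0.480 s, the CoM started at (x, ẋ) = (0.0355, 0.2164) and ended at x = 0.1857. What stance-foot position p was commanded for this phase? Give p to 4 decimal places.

ωT = 2.9503·0.480 = 1.416144; cosh(ωT) = 2.181923, sinh(ωT) = 1.939275
x(T) = p + (x₀−p)·cosh(ωT) + (ẋ₀/ω)·sinh(ωT) ⇒ p·(1 − cosh) = x(T) − x₀·cosh − (ẋ₀/ω)·sinh
numerator   = 0.1857 − (0.0355)·2.181923 − (0.2164/2.9503)·1.939275 = -0.034001
denominator = 1 − 2.181923 = -1.181923
p = -0.034001 / -1.181923 = 0.0288

p = 0.0288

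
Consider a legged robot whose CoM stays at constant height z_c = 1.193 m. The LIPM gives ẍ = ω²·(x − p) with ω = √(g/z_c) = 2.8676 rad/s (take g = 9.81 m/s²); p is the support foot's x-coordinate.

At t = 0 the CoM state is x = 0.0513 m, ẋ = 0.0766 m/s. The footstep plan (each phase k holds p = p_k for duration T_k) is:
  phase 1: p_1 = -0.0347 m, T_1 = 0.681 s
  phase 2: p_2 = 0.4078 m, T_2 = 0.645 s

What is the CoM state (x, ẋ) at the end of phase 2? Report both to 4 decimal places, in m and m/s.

phase 1: p=-0.0347, T=0.681, ωT=1.952836, cosh=3.595259, sinh=3.453388; start (x,ẋ)=(0.051300, 0.076600) → end (x,ẋ)=(0.366740, 1.127049)
phase 2: p=0.4078, T=0.645, ωT=1.849602, cosh=3.257294, sinh=3.099995; start (x,ẋ)=(0.366740, 1.127049) → end (x,ẋ)=(1.492442, 3.306126)

x = 1.4924, ẋ = 3.3061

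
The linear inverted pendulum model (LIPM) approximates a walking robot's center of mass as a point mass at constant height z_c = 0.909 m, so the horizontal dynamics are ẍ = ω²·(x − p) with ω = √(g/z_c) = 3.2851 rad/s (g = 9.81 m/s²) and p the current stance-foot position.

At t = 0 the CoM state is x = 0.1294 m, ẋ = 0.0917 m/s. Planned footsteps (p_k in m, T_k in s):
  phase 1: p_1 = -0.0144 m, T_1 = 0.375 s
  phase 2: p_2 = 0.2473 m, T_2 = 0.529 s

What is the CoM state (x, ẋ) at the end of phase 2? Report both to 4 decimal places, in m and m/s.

phase 1: p=-0.0144, T=0.375, ωT=1.231912, cosh=1.859757, sinh=1.568022; start (x,ẋ)=(0.129400, 0.091700) → end (x,ẋ)=(0.296803, 0.911269)
phase 2: p=0.2473, T=0.529, ωT=1.737818, cosh=2.930414, sinh=2.754510; start (x,ẋ)=(0.296803, 0.911269) → end (x,ẋ)=(1.156450, 3.118338)

x = 1.1564, ẋ = 3.1183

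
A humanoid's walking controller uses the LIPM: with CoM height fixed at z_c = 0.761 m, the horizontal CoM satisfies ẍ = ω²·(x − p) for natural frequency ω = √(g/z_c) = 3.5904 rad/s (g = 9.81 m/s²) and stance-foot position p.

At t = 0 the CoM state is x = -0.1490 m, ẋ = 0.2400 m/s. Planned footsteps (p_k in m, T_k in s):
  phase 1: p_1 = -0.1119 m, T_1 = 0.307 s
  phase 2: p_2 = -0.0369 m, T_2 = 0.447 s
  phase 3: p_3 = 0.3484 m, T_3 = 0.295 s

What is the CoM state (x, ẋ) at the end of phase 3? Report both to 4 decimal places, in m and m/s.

phase 1: p=-0.1119, T=0.307, ωT=1.102253, cosh=1.671532, sinh=1.339410; start (x,ẋ)=(-0.149000, 0.240000) → end (x,ẋ)=(-0.084381, 0.222753)
phase 2: p=-0.0369, T=0.447, ωT=1.604909, cosh=2.589157, sinh=2.388249; start (x,ẋ)=(-0.084381, 0.222753) → end (x,ẋ)=(-0.011666, 0.169603)
phase 3: p=0.3484, T=0.295, ωT=1.059168, cosh=1.615357, sinh=1.268613; start (x,ẋ)=(-0.011666, 0.169603) → end (x,ẋ)=(-0.173308, -1.366069)

x = -0.1733, ẋ = -1.3661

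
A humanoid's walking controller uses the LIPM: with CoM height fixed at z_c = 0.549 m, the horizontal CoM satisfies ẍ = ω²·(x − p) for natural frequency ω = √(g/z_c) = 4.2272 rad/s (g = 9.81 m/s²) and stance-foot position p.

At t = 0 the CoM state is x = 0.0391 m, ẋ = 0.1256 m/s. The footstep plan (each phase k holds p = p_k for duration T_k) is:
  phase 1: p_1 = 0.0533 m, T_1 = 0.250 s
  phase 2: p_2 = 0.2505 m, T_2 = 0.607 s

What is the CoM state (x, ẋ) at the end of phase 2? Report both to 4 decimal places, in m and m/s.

phase 1: p=0.0533, T=0.250, ωT=1.056800, cosh=1.612358, sinh=1.264792; start (x,ẋ)=(0.039100, 0.125600) → end (x,ẋ)=(0.067984, 0.126591)
phase 2: p=0.2505, T=0.607, ωT=2.565910, cosh=6.544674, sinh=6.467825; start (x,ẋ)=(0.067984, 0.126591) → end (x,ẋ)=(-0.750314, -4.161620)

x = -0.7503, ẋ = -4.1616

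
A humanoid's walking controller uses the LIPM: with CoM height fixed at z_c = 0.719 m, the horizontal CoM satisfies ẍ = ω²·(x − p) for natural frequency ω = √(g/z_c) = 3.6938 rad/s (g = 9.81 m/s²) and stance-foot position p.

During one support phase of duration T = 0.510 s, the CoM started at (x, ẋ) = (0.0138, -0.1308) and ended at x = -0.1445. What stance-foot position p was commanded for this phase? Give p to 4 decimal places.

ωT = 3.6938·0.510 = 1.883838; cosh(ωT) = 3.365356, sinh(ωT) = 3.213350
x(T) = p + (x₀−p)·cosh(ωT) + (ẋ₀/ω)·sinh(ωT) ⇒ p·(1 − cosh) = x(T) − x₀·cosh − (ẋ₀/ω)·sinh
numerator   = -0.1445 − (0.0138)·3.365356 − (-0.1308/3.6938)·3.213350 = -0.077155
denominator = 1 − 3.365356 = -2.365356
p = -0.077155 / -2.365356 = 0.0326

p = 0.0326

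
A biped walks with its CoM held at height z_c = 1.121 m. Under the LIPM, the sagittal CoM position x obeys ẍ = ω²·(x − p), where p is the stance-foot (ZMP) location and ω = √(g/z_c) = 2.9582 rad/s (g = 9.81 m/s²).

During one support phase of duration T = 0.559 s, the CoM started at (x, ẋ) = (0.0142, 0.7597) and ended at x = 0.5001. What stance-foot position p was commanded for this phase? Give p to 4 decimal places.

p = 0.1082

ωT = 2.9582·0.559 = 1.653634; cosh(ωT) = 2.708644, sinh(ωT) = 2.517291
x(T) = p + (x₀−p)·cosh(ωT) + (ẋ₀/ω)·sinh(ωT) ⇒ p·(1 − cosh) = x(T) − x₀·cosh − (ẋ₀/ω)·sinh
numerator   = 0.5001 − (0.0142)·2.708644 − (0.7597/2.9582)·2.517291 = -0.184832
denominator = 1 − 2.708644 = -1.708644
p = -0.184832 / -1.708644 = 0.1082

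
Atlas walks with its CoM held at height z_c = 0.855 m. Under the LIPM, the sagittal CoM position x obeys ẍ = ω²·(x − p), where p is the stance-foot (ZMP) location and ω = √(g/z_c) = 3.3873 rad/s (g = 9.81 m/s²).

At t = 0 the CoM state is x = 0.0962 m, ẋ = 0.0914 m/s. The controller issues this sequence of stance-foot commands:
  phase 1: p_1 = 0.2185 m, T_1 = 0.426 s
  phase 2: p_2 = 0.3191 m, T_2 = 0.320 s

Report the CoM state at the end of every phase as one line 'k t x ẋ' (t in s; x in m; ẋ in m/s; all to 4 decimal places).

phase 1: p=0.2185, T=0.426, ωT=1.442990, cosh=2.234777, sinh=1.998557; start (x,ẋ)=(0.096200, 0.091400) → end (x,ẋ)=(-0.000886, -0.623677)
phase 2: p=0.3191, T=0.320, ωT=1.083936, cosh=1.647277, sinh=1.309016; start (x,ẋ)=(-0.000886, -0.623677) → end (x,ẋ)=(-0.449024, -2.446195)

1 0.4260 -0.0009 -0.6237
2 0.7460 -0.4490 -2.4462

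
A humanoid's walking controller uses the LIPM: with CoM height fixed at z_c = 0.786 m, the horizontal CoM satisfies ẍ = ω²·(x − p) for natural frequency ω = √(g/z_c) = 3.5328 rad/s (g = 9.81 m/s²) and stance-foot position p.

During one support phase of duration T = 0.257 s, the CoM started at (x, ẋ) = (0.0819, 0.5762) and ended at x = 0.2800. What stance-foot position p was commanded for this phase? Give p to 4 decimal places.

p = 0.0166

ωT = 3.5328·0.257 = 0.907930; cosh(ωT) = 1.441271, sinh(ωT) = 1.037913
x(T) = p + (x₀−p)·cosh(ωT) + (ẋ₀/ω)·sinh(ωT) ⇒ p·(1 − cosh) = x(T) − x₀·cosh − (ẋ₀/ω)·sinh
numerator   = 0.2800 − (0.0819)·1.441271 − (0.5762/3.5328)·1.037913 = -0.007324
denominator = 1 − 1.441271 = -0.441271
p = -0.007324 / -0.441271 = 0.0166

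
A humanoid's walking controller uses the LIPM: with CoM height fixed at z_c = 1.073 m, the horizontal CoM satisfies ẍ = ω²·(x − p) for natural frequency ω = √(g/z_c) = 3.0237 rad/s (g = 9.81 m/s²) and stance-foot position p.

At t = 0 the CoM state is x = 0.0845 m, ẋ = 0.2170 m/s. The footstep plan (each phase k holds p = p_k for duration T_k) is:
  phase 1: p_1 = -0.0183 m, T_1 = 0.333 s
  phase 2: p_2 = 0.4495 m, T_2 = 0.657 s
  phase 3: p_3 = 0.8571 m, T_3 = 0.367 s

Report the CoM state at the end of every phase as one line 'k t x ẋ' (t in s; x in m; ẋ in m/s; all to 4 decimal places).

phase 1: p=-0.0183, T=0.333, ωT=1.006892, cosh=1.551217, sinh=1.185864; start (x,ẋ)=(0.084500, 0.217000) → end (x,ẋ)=(0.226270, 0.705224)
phase 2: p=0.4495, T=0.657, ωT=1.986571, cosh=3.713828, sinh=3.576663; start (x,ẋ)=(0.226270, 0.705224) → end (x,ẋ)=(0.454656, 0.204905)
phase 3: p=0.8571, T=0.367, ωT=1.109698, cosh=1.681550, sinh=1.351892; start (x,ẋ)=(0.454656, 0.204905) → end (x,ẋ)=(0.271983, -1.300519)

1 0.3330 0.2263 0.7052
2 0.9900 0.4547 0.2049
3 1.3570 0.2720 -1.3005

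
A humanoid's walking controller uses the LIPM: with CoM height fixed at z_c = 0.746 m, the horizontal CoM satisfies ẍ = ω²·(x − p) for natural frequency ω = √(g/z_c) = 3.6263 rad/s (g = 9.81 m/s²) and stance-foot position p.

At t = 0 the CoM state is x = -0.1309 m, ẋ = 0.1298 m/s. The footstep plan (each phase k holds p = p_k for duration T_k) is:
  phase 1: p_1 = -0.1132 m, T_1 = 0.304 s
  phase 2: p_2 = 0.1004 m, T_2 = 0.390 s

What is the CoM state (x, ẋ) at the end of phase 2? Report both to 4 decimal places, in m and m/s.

x = -0.2550, ẋ = -1.0847

phase 1: p=-0.1132, T=0.304, ωT=1.102395, cosh=1.671722, sinh=1.339648; start (x,ẋ)=(-0.130900, 0.129800) → end (x,ẋ)=(-0.094838, 0.131004)
phase 2: p=0.1004, T=0.390, ωT=1.414257, cosh=2.178268, sinh=1.935161; start (x,ẋ)=(-0.094838, 0.131004) → end (x,ẋ)=(-0.254971, -1.084717)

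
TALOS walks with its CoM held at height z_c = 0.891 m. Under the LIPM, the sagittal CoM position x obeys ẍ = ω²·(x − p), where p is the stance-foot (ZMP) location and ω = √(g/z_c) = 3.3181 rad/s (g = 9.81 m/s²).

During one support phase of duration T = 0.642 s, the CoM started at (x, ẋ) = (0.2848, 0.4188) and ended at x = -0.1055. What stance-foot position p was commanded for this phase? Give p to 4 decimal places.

p = 0.5645

ωT = 3.3181·0.642 = 2.130220; cosh(ωT) = 4.267766, sinh(ωT) = 4.148954
x(T) = p + (x₀−p)·cosh(ωT) + (ẋ₀/ω)·sinh(ωT) ⇒ p·(1 − cosh) = x(T) − x₀·cosh − (ẋ₀/ω)·sinh
numerator   = -0.1055 − (0.2848)·4.267766 − (0.4188/3.3181)·4.148954 = -1.844627
denominator = 1 − 4.267766 = -3.267766
p = -1.844627 / -3.267766 = 0.5645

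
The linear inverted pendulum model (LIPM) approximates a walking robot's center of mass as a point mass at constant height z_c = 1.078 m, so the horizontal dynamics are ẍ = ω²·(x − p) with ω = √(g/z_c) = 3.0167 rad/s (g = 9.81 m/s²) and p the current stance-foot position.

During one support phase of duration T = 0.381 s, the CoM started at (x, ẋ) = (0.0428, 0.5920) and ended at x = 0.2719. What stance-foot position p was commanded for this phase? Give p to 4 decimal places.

p = 0.1100

ωT = 3.0167·0.381 = 1.149363; cosh(ωT) = 1.736510, sinh(ωT) = 1.419671
x(T) = p + (x₀−p)·cosh(ωT) + (ẋ₀/ω)·sinh(ωT) ⇒ p·(1 − cosh) = x(T) − x₀·cosh − (ẋ₀/ω)·sinh
numerator   = 0.2719 − (0.0428)·1.736510 − (0.5920/3.0167)·1.419671 = -0.081020
denominator = 1 − 1.736510 = -0.736510
p = -0.081020 / -0.736510 = 0.1100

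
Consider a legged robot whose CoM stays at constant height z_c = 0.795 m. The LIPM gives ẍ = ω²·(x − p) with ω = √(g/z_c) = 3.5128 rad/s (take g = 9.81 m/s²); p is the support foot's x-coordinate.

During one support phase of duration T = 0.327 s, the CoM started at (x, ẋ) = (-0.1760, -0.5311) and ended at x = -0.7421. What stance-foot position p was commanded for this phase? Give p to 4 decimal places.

p = 0.3021

ωT = 3.5128·0.327 = 1.148686; cosh(ωT) = 1.735549, sinh(ωT) = 1.418496
x(T) = p + (x₀−p)·cosh(ωT) + (ẋ₀/ω)·sinh(ωT) ⇒ p·(1 − cosh) = x(T) − x₀·cosh − (ẋ₀/ω)·sinh
numerator   = -0.7421 − (-0.1760)·1.735549 − (-0.5311/3.5128)·1.418496 = -0.222181
denominator = 1 − 1.735549 = -0.735549
p = -0.222181 / -0.735549 = 0.3021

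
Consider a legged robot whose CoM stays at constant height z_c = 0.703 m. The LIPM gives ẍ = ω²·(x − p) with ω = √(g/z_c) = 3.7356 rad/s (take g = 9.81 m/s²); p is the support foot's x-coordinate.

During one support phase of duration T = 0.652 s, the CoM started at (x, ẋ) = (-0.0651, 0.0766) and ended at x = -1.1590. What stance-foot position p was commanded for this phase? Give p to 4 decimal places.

ωT = 3.7356·0.652 = 2.435611; cosh(ωT) = 5.755171, sinh(ωT) = 5.667627
x(T) = p + (x₀−p)·cosh(ωT) + (ẋ₀/ω)·sinh(ωT) ⇒ p·(1 − cosh) = x(T) − x₀·cosh − (ẋ₀/ω)·sinh
numerator   = -1.1590 − (-0.0651)·5.755171 − (0.0766/3.7356)·5.667627 = -0.900555
denominator = 1 − 5.755171 = -4.755171
p = -0.900555 / -4.755171 = 0.1894

p = 0.1894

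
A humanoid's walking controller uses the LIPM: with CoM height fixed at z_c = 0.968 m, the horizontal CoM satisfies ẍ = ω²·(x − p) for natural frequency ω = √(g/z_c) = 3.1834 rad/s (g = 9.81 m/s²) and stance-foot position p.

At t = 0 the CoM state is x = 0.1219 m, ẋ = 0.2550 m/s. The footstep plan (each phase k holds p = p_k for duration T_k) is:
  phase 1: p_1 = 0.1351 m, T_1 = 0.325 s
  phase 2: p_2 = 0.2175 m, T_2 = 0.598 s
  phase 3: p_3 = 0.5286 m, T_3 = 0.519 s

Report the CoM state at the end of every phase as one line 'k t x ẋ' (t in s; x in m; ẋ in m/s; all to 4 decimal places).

1 0.3250 0.2127 0.3524
2 0.9230 0.5641 1.1582
3 1.4420 1.5390 3.4168

phase 1: p=0.1351, T=0.325, ωT=1.034605, cosh=1.584681, sinh=1.229314; start (x,ẋ)=(0.121900, 0.255000) → end (x,ẋ)=(0.212654, 0.352437)
phase 2: p=0.2175, T=0.598, ωT=1.903673, cosh=3.429759, sinh=3.280739; start (x,ẋ)=(0.212654, 0.352437) → end (x,ẋ)=(0.564093, 1.158162)
phase 3: p=0.5286, T=0.519, ωT=1.652185, cosh=2.704999, sinh=2.513368; start (x,ẋ)=(0.564093, 1.158162) → end (x,ẋ)=(1.539003, 3.416804)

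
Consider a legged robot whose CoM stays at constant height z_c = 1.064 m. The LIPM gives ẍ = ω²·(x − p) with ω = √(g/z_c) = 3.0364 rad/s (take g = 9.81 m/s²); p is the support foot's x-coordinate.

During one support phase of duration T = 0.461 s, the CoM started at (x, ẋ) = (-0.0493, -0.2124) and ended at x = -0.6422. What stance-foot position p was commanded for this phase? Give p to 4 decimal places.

ωT = 3.0364·0.461 = 1.399780; cosh(ωT) = 2.150480, sinh(ωT) = 1.903829
x(T) = p + (x₀−p)·cosh(ωT) + (ẋ₀/ω)·sinh(ωT) ⇒ p·(1 − cosh) = x(T) − x₀·cosh − (ẋ₀/ω)·sinh
numerator   = -0.6422 − (-0.0493)·2.150480 − (-0.2124/3.0364)·1.903829 = -0.403006
denominator = 1 − 2.150480 = -1.150480
p = -0.403006 / -1.150480 = 0.3503

p = 0.3503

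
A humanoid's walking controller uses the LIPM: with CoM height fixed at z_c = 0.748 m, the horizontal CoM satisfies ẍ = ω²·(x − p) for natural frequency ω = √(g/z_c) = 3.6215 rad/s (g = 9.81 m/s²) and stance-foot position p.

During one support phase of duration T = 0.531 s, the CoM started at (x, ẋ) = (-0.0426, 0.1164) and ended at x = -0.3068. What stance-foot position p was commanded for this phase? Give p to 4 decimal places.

ωT = 3.6215·0.531 = 1.923017; cosh(ωT) = 3.493865, sinh(ωT) = 3.347700
x(T) = p + (x₀−p)·cosh(ωT) + (ẋ₀/ω)·sinh(ωT) ⇒ p·(1 − cosh) = x(T) − x₀·cosh − (ẋ₀/ω)·sinh
numerator   = -0.3068 − (-0.0426)·3.493865 − (0.1164/3.6215)·3.347700 = -0.265561
denominator = 1 − 3.493865 = -2.493865
p = -0.265561 / -2.493865 = 0.1065

p = 0.1065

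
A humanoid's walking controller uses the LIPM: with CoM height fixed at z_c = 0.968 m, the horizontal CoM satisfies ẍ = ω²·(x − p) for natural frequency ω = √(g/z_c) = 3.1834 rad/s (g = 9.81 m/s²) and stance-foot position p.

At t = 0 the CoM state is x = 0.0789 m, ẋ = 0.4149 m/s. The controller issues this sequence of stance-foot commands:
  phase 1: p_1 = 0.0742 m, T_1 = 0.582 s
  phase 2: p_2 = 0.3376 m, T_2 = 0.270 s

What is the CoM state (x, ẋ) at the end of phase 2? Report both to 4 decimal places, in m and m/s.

phase 1: p=0.0742, T=0.582, ωT=1.852739, cosh=3.267034, sinh=3.110227; start (x,ẋ)=(0.078900, 0.414900) → end (x,ẋ)=(0.494918, 1.402028)
phase 2: p=0.3376, T=0.270, ωT=0.859518, cosh=1.392694, sinh=0.969328; start (x,ẋ)=(0.494918, 1.402028) → end (x,ẋ)=(0.983606, 2.438042)

x = 0.9836, ẋ = 2.4380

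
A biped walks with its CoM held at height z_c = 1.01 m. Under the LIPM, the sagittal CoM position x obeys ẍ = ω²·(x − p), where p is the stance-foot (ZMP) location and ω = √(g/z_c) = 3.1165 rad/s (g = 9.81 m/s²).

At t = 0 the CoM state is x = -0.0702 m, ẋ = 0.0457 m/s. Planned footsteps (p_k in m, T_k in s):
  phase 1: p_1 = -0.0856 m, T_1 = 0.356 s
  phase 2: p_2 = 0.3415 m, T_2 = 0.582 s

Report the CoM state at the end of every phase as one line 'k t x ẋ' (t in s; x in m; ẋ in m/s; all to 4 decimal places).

1 0.3560 -0.0399 0.1417
2 0.9380 -0.7235 -3.1023

phase 1: p=-0.0856, T=0.356, ωT=1.109474, cosh=1.681248, sinh=1.351515; start (x,ẋ)=(-0.070200, 0.045700) → end (x,ẋ)=(-0.039890, 0.141698)
phase 2: p=0.3415, T=0.582, ωT=1.813803, cosh=3.148381, sinh=2.985348; start (x,ẋ)=(-0.039890, 0.141698) → end (x,ẋ)=(-0.723527, -3.102275)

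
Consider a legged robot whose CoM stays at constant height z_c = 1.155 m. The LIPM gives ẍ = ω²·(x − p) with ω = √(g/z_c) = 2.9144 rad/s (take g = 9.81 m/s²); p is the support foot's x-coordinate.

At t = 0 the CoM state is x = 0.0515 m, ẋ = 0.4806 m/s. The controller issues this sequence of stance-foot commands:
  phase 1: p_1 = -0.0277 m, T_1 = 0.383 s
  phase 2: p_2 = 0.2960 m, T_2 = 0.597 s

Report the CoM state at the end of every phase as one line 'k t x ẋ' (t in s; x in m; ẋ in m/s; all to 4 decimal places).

phase 1: p=-0.0277, T=0.383, ωT=1.116215, cosh=1.690397, sinh=1.362880; start (x,ẋ)=(0.051500, 0.480600) → end (x,ẋ)=(0.330925, 1.126985)
phase 2: p=0.2960, T=0.597, ωT=1.739897, cosh=2.936147, sinh=2.760608; start (x,ẋ)=(0.330925, 1.126985) → end (x,ẋ)=(1.466061, 3.589988)

1 0.3830 0.3309 1.1270
2 0.9800 1.4661 3.5900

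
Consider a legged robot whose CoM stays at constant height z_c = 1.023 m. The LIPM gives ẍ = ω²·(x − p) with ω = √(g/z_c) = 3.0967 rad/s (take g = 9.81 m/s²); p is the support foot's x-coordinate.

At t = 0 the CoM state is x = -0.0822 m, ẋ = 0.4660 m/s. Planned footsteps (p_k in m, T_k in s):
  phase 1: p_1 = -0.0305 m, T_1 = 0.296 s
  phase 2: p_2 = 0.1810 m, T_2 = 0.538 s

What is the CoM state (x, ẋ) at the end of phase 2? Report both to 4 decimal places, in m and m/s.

x = 0.2474, ẋ = 0.3767

phase 1: p=-0.0305, T=0.296, ωT=0.916623, cosh=1.450349, sinh=1.050482; start (x,ẋ)=(-0.082200, 0.466000) → end (x,ẋ)=(0.052596, 0.507681)
phase 2: p=0.1810, T=0.538, ωT=1.666025, cosh=2.740044, sinh=2.551047; start (x,ẋ)=(0.052596, 0.507681) → end (x,ẋ)=(0.247394, 0.376703)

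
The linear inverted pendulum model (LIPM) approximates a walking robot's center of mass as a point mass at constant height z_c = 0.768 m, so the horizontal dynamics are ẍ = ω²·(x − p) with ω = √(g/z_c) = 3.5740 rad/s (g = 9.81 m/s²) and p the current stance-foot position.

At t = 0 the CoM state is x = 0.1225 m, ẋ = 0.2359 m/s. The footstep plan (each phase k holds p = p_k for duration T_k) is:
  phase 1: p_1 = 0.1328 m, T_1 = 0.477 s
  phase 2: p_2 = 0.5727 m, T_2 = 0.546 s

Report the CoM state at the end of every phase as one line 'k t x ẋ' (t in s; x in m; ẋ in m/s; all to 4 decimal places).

phase 1: p=0.1328, T=0.477, ωT=1.704798, cosh=2.841042, sinh=2.659233; start (x,ẋ)=(0.122500, 0.235900) → end (x,ẋ)=(0.279059, 0.572310)
phase 2: p=0.5727, T=0.546, ωT=1.951404, cosh=3.590319, sinh=3.448244; start (x,ẋ)=(0.279059, 0.572310) → end (x,ẋ)=(0.070606, -1.564071)

1 0.4770 0.2791 0.5723
2 1.0230 0.0706 -1.5641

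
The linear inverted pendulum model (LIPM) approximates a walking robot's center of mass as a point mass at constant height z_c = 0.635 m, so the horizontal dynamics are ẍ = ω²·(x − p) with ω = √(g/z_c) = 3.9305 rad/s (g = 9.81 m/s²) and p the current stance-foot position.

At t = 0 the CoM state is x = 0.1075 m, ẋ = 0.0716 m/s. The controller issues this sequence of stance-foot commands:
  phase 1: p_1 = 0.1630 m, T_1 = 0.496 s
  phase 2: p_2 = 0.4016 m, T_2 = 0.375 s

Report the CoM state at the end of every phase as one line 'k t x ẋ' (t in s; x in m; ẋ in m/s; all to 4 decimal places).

1 0.4960 0.0268 -0.4941
2 0.8710 -0.7197 -4.1830

phase 1: p=0.1630, T=0.496, ωT=1.949528, cosh=3.583856, sinh=3.441515; start (x,ẋ)=(0.107500, 0.071600) → end (x,ẋ)=(0.026788, -0.494137)
phase 2: p=0.4016, T=0.375, ωT=1.473937, cosh=2.297708, sinh=2.068686; start (x,ẋ)=(0.026788, -0.494137) → end (x,ẋ)=(-0.719680, -4.182966)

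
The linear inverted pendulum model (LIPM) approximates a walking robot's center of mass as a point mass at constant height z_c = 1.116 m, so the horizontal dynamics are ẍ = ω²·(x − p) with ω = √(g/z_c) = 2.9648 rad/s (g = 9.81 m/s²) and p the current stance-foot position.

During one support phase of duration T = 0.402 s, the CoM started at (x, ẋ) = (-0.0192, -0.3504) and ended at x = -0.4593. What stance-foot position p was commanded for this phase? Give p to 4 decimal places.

ωT = 2.9648·0.402 = 1.191850; cosh(ωT) = 1.798413, sinh(ωT) = 1.494754
x(T) = p + (x₀−p)·cosh(ωT) + (ẋ₀/ω)·sinh(ωT) ⇒ p·(1 − cosh) = x(T) − x₀·cosh − (ẋ₀/ω)·sinh
numerator   = -0.4593 − (-0.0192)·1.798413 − (-0.3504/2.9648)·1.494754 = -0.248110
denominator = 1 − 1.798413 = -0.798413
p = -0.248110 / -0.798413 = 0.3108

p = 0.3108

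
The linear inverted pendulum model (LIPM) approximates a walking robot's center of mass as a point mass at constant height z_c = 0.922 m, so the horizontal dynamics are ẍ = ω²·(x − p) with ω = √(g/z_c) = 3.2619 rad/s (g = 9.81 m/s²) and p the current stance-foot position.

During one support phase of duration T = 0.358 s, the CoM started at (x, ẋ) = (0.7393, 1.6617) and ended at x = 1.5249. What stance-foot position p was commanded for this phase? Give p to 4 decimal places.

ωT = 3.2619·0.358 = 1.167760; cosh(ωT) = 1.762923, sinh(ωT) = 1.451861
x(T) = p + (x₀−p)·cosh(ωT) + (ẋ₀/ω)·sinh(ωT) ⇒ p·(1 − cosh) = x(T) − x₀·cosh − (ẋ₀/ω)·sinh
numerator   = 1.5249 − (0.7393)·1.762923 − (1.6617/3.2619)·1.451861 = -0.518046
denominator = 1 − 1.762923 = -0.762923
p = -0.518046 / -0.762923 = 0.6790

p = 0.6790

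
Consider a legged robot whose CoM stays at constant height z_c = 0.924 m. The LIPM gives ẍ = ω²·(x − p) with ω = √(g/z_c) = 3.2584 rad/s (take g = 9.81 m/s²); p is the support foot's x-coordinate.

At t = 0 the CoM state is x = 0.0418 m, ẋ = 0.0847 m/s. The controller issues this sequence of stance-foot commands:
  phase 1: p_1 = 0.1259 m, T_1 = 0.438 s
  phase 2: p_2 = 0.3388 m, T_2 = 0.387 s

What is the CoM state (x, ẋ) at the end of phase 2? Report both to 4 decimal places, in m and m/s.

x = -0.4980, ẋ = -2.5056

phase 1: p=0.1259, T=0.438, ωT=1.427179, cosh=2.203457, sinh=1.963472; start (x,ẋ)=(0.041800, 0.084700) → end (x,ẋ)=(-0.008372, -0.351420)
phase 2: p=0.3388, T=0.387, ωT=1.261001, cosh=1.906161, sinh=1.622791; start (x,ẋ)=(-0.008372, -0.351420) → end (x,ẋ)=(-0.497984, -2.505603)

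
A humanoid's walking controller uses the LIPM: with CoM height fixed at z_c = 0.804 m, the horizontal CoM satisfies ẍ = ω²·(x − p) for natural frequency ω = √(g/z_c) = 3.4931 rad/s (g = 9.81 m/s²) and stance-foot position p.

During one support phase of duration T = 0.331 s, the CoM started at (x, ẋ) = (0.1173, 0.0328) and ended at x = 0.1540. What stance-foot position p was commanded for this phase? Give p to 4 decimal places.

p = 0.0861

ωT = 3.4931·0.331 = 1.156216; cosh(ωT) = 1.746280, sinh(ωT) = 1.431606
x(T) = p + (x₀−p)·cosh(ωT) + (ẋ₀/ω)·sinh(ωT) ⇒ p·(1 − cosh) = x(T) − x₀·cosh − (ẋ₀/ω)·sinh
numerator   = 0.1540 − (0.1173)·1.746280 − (0.0328/3.4931)·1.431606 = -0.064281
denominator = 1 − 1.746280 = -0.746280
p = -0.064281 / -0.746280 = 0.0861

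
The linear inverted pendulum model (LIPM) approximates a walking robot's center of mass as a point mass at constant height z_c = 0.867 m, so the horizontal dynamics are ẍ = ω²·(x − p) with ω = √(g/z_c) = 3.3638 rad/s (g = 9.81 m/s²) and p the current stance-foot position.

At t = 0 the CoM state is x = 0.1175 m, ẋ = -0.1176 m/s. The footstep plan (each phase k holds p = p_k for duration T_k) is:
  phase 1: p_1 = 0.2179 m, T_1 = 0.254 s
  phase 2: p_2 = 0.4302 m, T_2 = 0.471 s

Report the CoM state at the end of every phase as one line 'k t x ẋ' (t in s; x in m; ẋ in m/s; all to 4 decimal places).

1 0.2540 0.0449 -0.4882
2 0.7250 -0.8876 -4.2670

phase 1: p=0.2179, T=0.254, ωT=0.854405, cosh=1.387756, sinh=0.962220; start (x,ẋ)=(0.117500, -0.117600) → end (x,ẋ)=(0.044930, -0.488166)
phase 2: p=0.4302, T=0.471, ωT=1.584350, cosh=2.540600, sinh=2.335519; start (x,ẋ)=(0.044930, -0.488166) → end (x,ẋ)=(-0.887557, -4.267005)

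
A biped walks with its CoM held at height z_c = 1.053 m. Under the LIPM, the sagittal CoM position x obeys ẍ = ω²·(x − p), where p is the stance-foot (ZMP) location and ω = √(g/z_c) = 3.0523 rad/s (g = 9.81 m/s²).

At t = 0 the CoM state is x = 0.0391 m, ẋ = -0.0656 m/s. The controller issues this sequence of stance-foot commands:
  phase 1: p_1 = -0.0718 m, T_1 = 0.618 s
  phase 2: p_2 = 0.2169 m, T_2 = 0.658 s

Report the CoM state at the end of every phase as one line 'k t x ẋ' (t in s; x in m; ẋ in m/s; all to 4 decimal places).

1 0.6180 0.2331 0.8693
2 1.2760 1.3201 3.4775

phase 1: p=-0.0718, T=0.618, ωT=1.886321, cosh=3.373346, sinh=3.221717; start (x,ẋ)=(0.039100, -0.065600) → end (x,ẋ)=(0.233063, 0.869260)
phase 2: p=0.2169, T=0.658, ωT=2.008413, cosh=3.792843, sinh=3.658642; start (x,ẋ)=(0.233063, 0.869260) → end (x,ẋ)=(1.320143, 3.477463)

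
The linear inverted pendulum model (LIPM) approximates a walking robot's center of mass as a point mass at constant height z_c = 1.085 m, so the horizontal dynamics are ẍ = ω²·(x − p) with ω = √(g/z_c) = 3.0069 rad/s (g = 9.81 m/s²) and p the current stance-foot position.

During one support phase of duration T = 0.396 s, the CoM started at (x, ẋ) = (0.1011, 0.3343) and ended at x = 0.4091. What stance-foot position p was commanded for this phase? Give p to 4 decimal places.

p = -0.0772

ωT = 3.0069·0.396 = 1.190732; cosh(ωT) = 1.796744, sinh(ωT) = 1.492746
x(T) = p + (x₀−p)·cosh(ωT) + (ẋ₀/ω)·sinh(ωT) ⇒ p·(1 − cosh) = x(T) − x₀·cosh − (ẋ₀/ω)·sinh
numerator   = 0.4091 − (0.1011)·1.796744 − (0.3343/3.0069)·1.492746 = 0.061489
denominator = 1 − 1.796744 = -0.796744
p = 0.061489 / -0.796744 = -0.0772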